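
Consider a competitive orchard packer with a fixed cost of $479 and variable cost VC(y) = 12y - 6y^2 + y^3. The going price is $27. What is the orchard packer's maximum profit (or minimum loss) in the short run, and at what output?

Profit = -$379 at y = 5

AVC = 12 - 6y + y^2 has its minimum $3 at y = 3; price $27 clears that bar, so the firm operates.
With MC = 12 - 12y + 3y^2, P = MC on the upward-sloping part at y* = 5.
TR = 27·5 = 135. TC = 479 + 35 = 514. Profit = 135 − 514 = -$379.
Shutting down would mean losing the fixed cost of $479, so operating at a loss of $379 is better by $100.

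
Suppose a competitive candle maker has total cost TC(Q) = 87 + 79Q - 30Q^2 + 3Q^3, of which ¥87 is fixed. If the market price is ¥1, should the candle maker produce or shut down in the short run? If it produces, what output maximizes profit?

From TC, MC = TC'(Q) = 79 - 60Q + 9Q^2 and AVC = VC/Q = 79 - 30Q + 3Q^2.
The AVC parabola has its vertex at Q = 30/6 = 5, where AVC = 79 - 30·5 + 3·5^2 = ¥4.
P = ¥1 lies below min AVC = ¥4; no output level covers variable cost.
Shutting down limits the loss to fixed cost, ¥87.

Shut down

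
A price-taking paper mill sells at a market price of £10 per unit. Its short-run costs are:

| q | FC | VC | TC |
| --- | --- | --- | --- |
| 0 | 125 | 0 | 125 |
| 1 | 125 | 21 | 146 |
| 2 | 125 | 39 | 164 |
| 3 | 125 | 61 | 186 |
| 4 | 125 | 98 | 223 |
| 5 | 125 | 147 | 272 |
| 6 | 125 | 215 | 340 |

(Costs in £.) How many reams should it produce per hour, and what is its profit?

Tabulate TR − TC: q=0: -125; q=1: -136; q=2: -144; q=3: -156; q=4: -183; q=5: -222; q=6: -280.
Profit is highest at q = 0. Equivalently, the lowest AVC in the table is 39/2 ≈ £19.50 at q = 2, and P = £10 falls below it — price never covers variable cost, so the firm shuts down and loses only its fixed cost.

q = 0 (shut down); profit = -£125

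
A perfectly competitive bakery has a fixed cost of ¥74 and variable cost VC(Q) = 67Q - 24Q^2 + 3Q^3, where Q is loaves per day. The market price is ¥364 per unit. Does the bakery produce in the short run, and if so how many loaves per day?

Produce at Q = 9

From TC, MC = TC'(Q) = 67 - 48Q + 9Q^2 and AVC = VC/Q = 67 - 24Q + 3Q^2.
AVC hits its minimum where MC = AVC, at Q = 4, giving min AVC = 67 - 24·4 + 3·4^2 = ¥19.
P = ¥364 exceeds min AVC = ¥19, so the firm stays open.
Solving P = MC: -297 - 48Q + 9Q^2 = 0 ⇒ Q = -11/3 or 9. On the upward-sloping branch, Q* = 9.
Check: AVC at Q = 9 is ¥94 ≤ P, so revenue covers variable cost.
Profit = P·Q − TC = 364·9 − 920 = ¥2356.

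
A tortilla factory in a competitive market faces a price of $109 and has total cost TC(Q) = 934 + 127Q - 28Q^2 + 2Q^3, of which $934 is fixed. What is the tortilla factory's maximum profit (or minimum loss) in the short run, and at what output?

AVC = 127 - 28Q + 2Q^2 has its minimum $29 at Q = 7; price $109 clears that bar, so the firm operates.
MC = 127 - 56Q + 6Q^2. Setting P = MC and taking the root on the rising branch gives Q* = 9.
TR = 109·9 = 981. TC = 934 + 333 = 1267. Profit = 981 − 1267 = -$286.
Shutting down would mean losing the fixed cost of $934, so operating at a loss of $286 is better by $648.

Profit = -$286 at Q = 9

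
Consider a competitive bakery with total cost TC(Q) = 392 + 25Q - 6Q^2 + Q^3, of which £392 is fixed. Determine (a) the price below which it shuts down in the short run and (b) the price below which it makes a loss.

Shutdown price = £16; break-even price = £88

Shutdown price = min AVC. AVC = 25 - 6Q + Q^2, with vertex at Q = 3 and minimum £16.
ATC = 392/Q + 25 - 6Q + Q^2. Setting dATC/dQ = −392/Q^2 − 6 + 2Q = 0 gives Q = 7 (since 2·7^3 − 6·7^2 = 392).
min ATC = 392/7 + 25 − 6·7 + 7^2 = £88. That is the break-even price.
Between these two prices the firm operates at a loss; above £88 it earns a profit.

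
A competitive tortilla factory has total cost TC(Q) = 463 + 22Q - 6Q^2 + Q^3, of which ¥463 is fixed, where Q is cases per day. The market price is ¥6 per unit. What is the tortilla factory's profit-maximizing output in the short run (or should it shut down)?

Variable cost is VC = 22Q - 6Q^2 + Q^3, so AVC = VC/Q = 22 - 6Q + Q^2 and MC = dTC/dQ = 22 - 12Q + 3Q^2.
AVC hits its minimum where MC = AVC, at Q = 3, giving min AVC = 22 - 6·3 + 3^2 = ¥13.
With P < min AVC (¥6 < ¥13), every unit sold adds to the loss.
Best response: produce nothing and absorb the ¥463 fixed cost.

Shut down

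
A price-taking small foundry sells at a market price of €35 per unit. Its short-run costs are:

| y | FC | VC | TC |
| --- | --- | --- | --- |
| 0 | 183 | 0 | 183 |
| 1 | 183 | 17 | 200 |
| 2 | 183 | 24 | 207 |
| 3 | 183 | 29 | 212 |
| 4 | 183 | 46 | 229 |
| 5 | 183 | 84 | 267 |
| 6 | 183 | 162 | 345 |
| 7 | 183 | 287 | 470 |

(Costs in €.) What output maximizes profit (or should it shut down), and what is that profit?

Compute π = P·y − TC at each output: y=0: -183; y=1: -165; y=2: -137; y=3: -107; y=4: -89; y=5: -92; y=6: -135; y=7: -225.
Profit is maximized at y = 4. AVC there is 46/4 = €11.50 ≤ P, so producing beats shutting down (which would give -€183).

y = 4; profit = -€89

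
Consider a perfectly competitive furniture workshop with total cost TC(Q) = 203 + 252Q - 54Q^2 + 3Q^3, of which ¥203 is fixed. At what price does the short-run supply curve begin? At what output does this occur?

The shutdown price is the minimum of AVC. VC = 252Q - 54Q^2 + 3Q^3, so AVC = 252 - 54Q + 3Q^2.
At the minimum of AVC, MC = AVC. MC = 252 - 108Q + 9Q^2; setting MC = AVC gives 6Q^2 - 54Q = 0, so Q = 9. min AVC = 9.
For P < ¥9 the firm produces nothing.

¥9 per unit, at Q = 9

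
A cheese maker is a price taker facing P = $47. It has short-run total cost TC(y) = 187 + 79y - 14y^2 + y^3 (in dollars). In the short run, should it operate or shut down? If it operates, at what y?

Strip out fixed cost: VC = 79y - 14y^2 + y^3. Then AVC = 79 - 14y + y^2 and MC = 79 - 28y + 3y^2.
AVC is minimized where dAVC/dy = -14 + 2y = 0, at y = 7; min AVC = 79 - 14·7 + 7^2 = $30.
Since P = $47 ≥ min AVC = $30, price covers variable cost and the firm should produce.
Solving P = MC: 32 - 28y + 3y^2 = 0 ⇒ y = 4/3 or 8. On the upward-sloping branch, y* = 8.
Check: AVC at y = 8 is $31 ≤ P, so revenue covers variable cost.
Profit = P·y − TC = 47·8 − 435 = -$59, a loss, but smaller than the $187 fixed cost the firm would lose by shutting down.

Produce at y = 8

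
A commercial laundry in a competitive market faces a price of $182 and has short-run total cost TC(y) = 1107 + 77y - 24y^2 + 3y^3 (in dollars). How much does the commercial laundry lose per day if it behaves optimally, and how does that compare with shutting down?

AVC = 77 - 24y + 3y^2 has its minimum $29 at y = 4; price $182 clears that bar, so the firm operates.
MC = 77 - 48y + 9y^2. Setting P = MC and taking the root on the rising branch gives y* = 7.
TR = 182·7 = 1274. TC = 1107 + 392 = 1499. Profit = 1274 − 1499 = -$225.
That loss of $225 beats the $1107 the firm would lose by shutting down; producing recovers $882 of fixed cost.

Profit = -$225 at y = 7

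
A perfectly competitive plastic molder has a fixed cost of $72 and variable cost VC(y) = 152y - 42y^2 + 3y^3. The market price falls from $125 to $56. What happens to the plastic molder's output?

Output falls from 9 to 8

MC = 152 - 84y + 9y^2; the shutdown threshold is min AVC = $5 (at y = 7).
With P = $125 above the shutdown price, P = MC gives y = 9.
At P = $56 ≥ min AVC, set P = MC: y = 8. The firm stays open but cuts output.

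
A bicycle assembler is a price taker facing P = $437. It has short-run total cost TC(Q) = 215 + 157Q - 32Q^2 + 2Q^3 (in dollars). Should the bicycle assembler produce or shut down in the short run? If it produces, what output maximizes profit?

Strip out fixed cost: VC = 157Q - 32Q^2 + 2Q^3. Then AVC = 157 - 32Q + 2Q^2 and MC = 157 - 64Q + 6Q^2.
AVC is minimized where dAVC/dQ = -32 + 4Q = 0, at Q = 8; min AVC = 157 - 32·8 + 2·8^2 = $29.
Since P = $437 ≥ min AVC = $29, price covers variable cost and the firm should produce.
Solving P = MC: -280 - 64Q + 6Q^2 = 0 ⇒ Q = -10/3 or 14. On the upward-sloping branch, Q* = 14.
Check: AVC at Q = 14 is $101 ≤ P, so revenue covers variable cost.
Profit = P·Q − TC = 437·14 − 1629 = $4489.

Produce at Q = 14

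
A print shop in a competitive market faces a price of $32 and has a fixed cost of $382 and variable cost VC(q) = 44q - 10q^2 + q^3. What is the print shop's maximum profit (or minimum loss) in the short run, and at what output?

AVC = 44 - 10q + q^2; min AVC = $19 at q = 5. Since P = $32 ≥ min AVC, the firm produces.
With MC = 44 - 20q + 3q^2, P = MC on the upward-sloping part at q* = 6.
TR = 32·6 = 192. TC = 382 + 120 = 502. Profit = 192 − 502 = -$310.
That loss of $310 beats the $382 the firm would lose by shutting down; producing recovers $72 of fixed cost.

Profit = -$310 at q = 6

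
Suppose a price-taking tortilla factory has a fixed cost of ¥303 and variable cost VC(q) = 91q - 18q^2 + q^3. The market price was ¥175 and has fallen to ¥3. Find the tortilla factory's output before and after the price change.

AVC = 91 - 18q + q^2, minimized at q = 9 where min AVC = ¥10. MC = 91 - 36q + 3q^2.
At P = ¥175 ≥ min AVC, set P = MC on the rising branch: q = 14.
At P = ¥3 < min AVC = ¥10, price no longer covers variable cost at any output, so the firm shuts down: q = 0.

Output falls from 14 to 0 (the firm shuts down)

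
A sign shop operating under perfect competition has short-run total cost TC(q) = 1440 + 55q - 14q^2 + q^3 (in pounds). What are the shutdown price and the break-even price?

AVC = 55 - 14q + q^2; minimized at q = 7, giving min AVC = £6. That is the shutdown price.
ATC = 1440/q + 55 - 14q + q^2. Setting dATC/dq = −1440/q^2 − 14 + 2q = 0 gives q = 12 (since 2·12^3 − 14·12^2 = 1440).
min ATC = 1440/12 + 55 − 14·12 + 12^2 = £151. That is the break-even price.
For £6 ≤ P < £151 the firm produces at a loss; below £6 it shuts down.

Shutdown price = £6; break-even price = £151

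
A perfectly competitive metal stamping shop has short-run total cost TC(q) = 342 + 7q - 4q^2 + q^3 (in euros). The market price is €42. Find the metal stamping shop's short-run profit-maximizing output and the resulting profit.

Profit = -€192 at q = 5

AVC = 7 - 4q + q^2; min AVC = €3 at q = 2. Since P = €42 ≥ min AVC, the firm produces.
MC = 7 - 8q + 3q^2. Setting P = MC and taking the root on the rising branch gives q* = 5.
TR = 42·5 = 210. TC = 342 + 60 = 402. Profit = 210 − 402 = -€192.
Shutting down would mean losing the fixed cost of €342, so operating at a loss of €192 is better by €150.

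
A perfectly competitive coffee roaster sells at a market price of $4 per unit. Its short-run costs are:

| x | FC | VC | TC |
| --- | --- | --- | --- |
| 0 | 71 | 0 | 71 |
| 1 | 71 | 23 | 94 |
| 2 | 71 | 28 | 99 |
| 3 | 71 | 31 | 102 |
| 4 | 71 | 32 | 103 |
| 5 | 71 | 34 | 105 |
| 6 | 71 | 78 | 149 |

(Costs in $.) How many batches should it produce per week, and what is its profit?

Tabulate TR − TC: x=0: -71; x=1: -90; x=2: -91; x=3: -90; x=4: -87; x=5: -85; x=6: -125.
Profit is highest at x = 0. Equivalently, the lowest AVC in the table is 34/5 ≈ $6.80 at x = 5, and P = $4 falls below it — price never covers variable cost, so the firm shuts down and loses only its fixed cost.

x = 0 (shut down); profit = -$71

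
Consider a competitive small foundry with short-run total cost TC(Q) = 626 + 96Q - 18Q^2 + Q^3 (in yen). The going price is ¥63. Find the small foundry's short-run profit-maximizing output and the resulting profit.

Profit = -¥142 at Q = 11

AVC = 96 - 18Q + Q^2 has its minimum ¥15 at Q = 9; price ¥63 clears that bar, so the firm operates.
MC = 96 - 36Q + 3Q^2. Setting P = MC and taking the root on the rising branch gives Q* = 11.
TR = 63·11 = 693. TC = 626 + 209 = 835. Profit = 693 − 835 = -¥142.
Shutting down would mean losing the fixed cost of ¥626, so operating at a loss of ¥142 is better by ¥484.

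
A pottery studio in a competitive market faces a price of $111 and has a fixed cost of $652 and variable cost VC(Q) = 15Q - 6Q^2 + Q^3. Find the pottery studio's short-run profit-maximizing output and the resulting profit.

AVC = 15 - 6Q + Q^2 has its minimum $6 at Q = 3; price $111 clears that bar, so the firm operates.
With MC = 15 - 12Q + 3Q^2, P = MC on the upward-sloping part at Q* = 8.
TR = 111·8 = 888. TC = 652 + 248 = 900. Profit = 888 − 900 = -$12.
That loss of $12 beats the $652 the firm would lose by shutting down; producing recovers $640 of fixed cost.

Profit = -$12 at Q = 8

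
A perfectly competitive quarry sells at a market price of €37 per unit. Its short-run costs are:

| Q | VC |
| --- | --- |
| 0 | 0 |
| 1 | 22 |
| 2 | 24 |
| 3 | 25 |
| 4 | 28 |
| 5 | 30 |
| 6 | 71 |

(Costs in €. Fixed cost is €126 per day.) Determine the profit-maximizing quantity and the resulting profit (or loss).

Tabulate TR − TC: Q=0: -126; Q=1: -111; Q=2: -76; Q=3: -40; Q=4: -6; Q=5: 29; Q=6: 25.
Profit is maximized at Q = 5. AVC there is 30/5 = €6 ≤ P, so producing beats shutting down (which would give -€126).

Q = 5; profit = €29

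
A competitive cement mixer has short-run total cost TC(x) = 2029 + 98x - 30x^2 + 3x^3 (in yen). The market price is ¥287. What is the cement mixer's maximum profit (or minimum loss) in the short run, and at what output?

Profit = -¥85 at x = 9

AVC = 98 - 30x + 3x^2 has its minimum ¥23 at x = 5; price ¥287 clears that bar, so the firm operates.
MC = 98 - 60x + 9x^2. Setting P = MC and taking the root on the rising branch gives x* = 9.
TR = 287·9 = 2583. TC = 2029 + 639 = 2668. Profit = 2583 − 2668 = -¥85.
That loss of ¥85 beats the ¥2029 the firm would lose by shutting down; producing recovers ¥1944 of fixed cost.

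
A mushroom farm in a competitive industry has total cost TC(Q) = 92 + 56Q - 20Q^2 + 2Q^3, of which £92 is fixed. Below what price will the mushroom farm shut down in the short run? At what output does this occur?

£6 per unit, at Q = 5

The shutdown price is the minimum of AVC. VC = 56Q - 20Q^2 + 2Q^3, so AVC = 56 - 20Q + 2Q^2.
At the minimum of AVC, MC = AVC. MC = 56 - 40Q + 6Q^2; setting MC = AVC gives 4Q^2 - 20Q = 0, so Q = 5. min AVC = 6.
The firm shuts down for any P below £6.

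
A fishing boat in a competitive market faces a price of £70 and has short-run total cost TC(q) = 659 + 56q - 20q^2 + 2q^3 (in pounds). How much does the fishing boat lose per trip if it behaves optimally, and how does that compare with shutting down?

AVC = 56 - 20q + 2q^2 has its minimum £6 at q = 5; price £70 clears that bar, so the firm operates.
With MC = 56 - 40q + 6q^2, P = MC on the upward-sloping part at q* = 7.
TR = 70·7 = 490. TC = 659 + 98 = 757. Profit = 490 − 757 = -£267.
Shutting down would mean losing the fixed cost of £659, so operating at a loss of £267 is better by £392.

Profit = -£267 at q = 7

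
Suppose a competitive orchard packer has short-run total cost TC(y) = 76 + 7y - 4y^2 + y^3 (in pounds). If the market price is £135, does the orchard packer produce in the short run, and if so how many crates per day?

Produce at y = 8

Strip out fixed cost: VC = 7y - 4y^2 + y^3. Then AVC = 7 - 4y + y^2 and MC = 7 - 8y + 3y^2.
AVC is minimized where dAVC/dy = -4 + 2y = 0, at y = 2; min AVC = 7 - 4·2 + 2^2 = £3.
Since P = £135 ≥ min AVC = £3, price covers variable cost and the firm should produce.
Set P = MC: 135 = 7 - 8y + 3y^2 → -128 - 8y + 3y^2 = 0. The roots are y = -16/3 and y = 8; the profit-maximizing output is on the rising part of MC, so y* = 8.
Check: AVC at y = 8 is £39 ≤ P, so revenue covers variable cost.
Profit = P·y − TC = 135·8 − 388 = £692.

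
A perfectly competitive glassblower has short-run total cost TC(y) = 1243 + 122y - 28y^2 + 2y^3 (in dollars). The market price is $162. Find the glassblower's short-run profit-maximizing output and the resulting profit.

Profit = -$43 at y = 10

AVC = 122 - 28y + 2y^2 has its minimum $24 at y = 7; price $162 clears that bar, so the firm operates.
MC = 122 - 56y + 6y^2. Setting P = MC and taking the root on the rising branch gives y* = 10.
TR = 162·10 = 1620. TC = 1243 + 420 = 1663. Profit = 1620 − 1663 = -$43.
That loss of $43 beats the $1243 the firm would lose by shutting down; producing recovers $1200 of fixed cost.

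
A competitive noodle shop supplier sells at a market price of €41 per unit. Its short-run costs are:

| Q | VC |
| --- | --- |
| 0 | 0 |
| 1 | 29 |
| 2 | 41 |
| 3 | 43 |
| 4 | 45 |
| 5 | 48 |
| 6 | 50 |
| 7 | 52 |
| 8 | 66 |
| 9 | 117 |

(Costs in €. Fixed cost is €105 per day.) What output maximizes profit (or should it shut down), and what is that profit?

Q = 8; profit = €157

Compute π = P·Q − TC at each output: Q=0: -105; Q=1: -93; Q=2: -64; Q=3: -25; Q=4: 14; Q=5: 52; Q=6: 91; Q=7: 130; Q=8: 157; Q=9: 147.
Profit is maximized at Q = 8. AVC there is 66/8 = €8.25 ≤ P, so producing beats shutting down (which would give -€105).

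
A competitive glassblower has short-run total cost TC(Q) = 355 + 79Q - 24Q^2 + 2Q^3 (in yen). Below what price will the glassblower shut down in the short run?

Short-run supply begins at min AVC. From VC = 79Q - 24Q^2 + 2Q^3, AVC = 79 - 24Q + 2Q^2.
At the minimum of AVC, MC = AVC. MC = 79 - 48Q + 6Q^2; setting MC = AVC gives 4Q^2 - 24Q = 0, so Q = 6. min AVC = 7.
The firm shuts down for any P below ¥7.

¥7 per unit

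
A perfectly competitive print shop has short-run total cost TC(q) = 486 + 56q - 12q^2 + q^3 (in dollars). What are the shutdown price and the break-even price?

Shutdown price = min AVC. AVC = 56 - 12q + q^2, with vertex at q = 6 and minimum $20.
ATC = 486/q + 56 - 12q + q^2. Setting dATC/dq = −486/q^2 − 12 + 2q = 0 gives q = 9 (since 2·9^3 − 12·9^2 = 486).
min ATC = 486/9 + 56 − 12·9 + 9^2 = $83. That is the break-even price.
For $20 ≤ P < $83 the firm produces at a loss; below $20 it shuts down.

Shutdown price = $20; break-even price = $83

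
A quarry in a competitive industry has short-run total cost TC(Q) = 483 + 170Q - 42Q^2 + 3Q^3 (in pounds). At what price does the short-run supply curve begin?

The firm shuts down when price falls below the minimum of average variable cost. AVC = VC/Q = 170 - 42Q + 3Q^2.
At the minimum of AVC, MC = AVC. MC = 170 - 84Q + 9Q^2; setting MC = AVC gives 6Q^2 - 42Q = 0, so Q = 7. min AVC = 23.
For P < £23 the firm produces nothing.

£23 per unit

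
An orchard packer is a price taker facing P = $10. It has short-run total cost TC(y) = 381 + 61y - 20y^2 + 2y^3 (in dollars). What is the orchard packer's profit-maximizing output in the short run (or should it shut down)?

From TC, MC = TC'(y) = 61 - 40y + 6y^2 and AVC = VC/y = 61 - 20y + 2y^2.
AVC is minimized where dAVC/dy = -20 + 4y = 0, at y = 5; min AVC = 61 - 20·5 + 2·5^2 = $11.
With P < min AVC ($10 < $11), every unit sold adds to the loss.
Best response: produce nothing and absorb the $381 fixed cost.

Shut down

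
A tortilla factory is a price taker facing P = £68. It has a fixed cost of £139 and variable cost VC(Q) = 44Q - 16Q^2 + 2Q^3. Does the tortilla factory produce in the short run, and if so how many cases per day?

Produce at Q = 6

Variable cost is VC = 44Q - 16Q^2 + 2Q^3, so AVC = VC/Q = 44 - 16Q + 2Q^2 and MC = dTC/dQ = 44 - 32Q + 6Q^2.
AVC is minimized where dAVC/dQ = -16 + 4Q = 0, at Q = 4; min AVC = 44 - 16·4 + 2·4^2 = £12.
P = £68 exceeds min AVC = £12, so the firm stays open.
Set P = MC: 68 = 44 - 32Q + 6Q^2 → -24 - 32Q + 6Q^2 = 0. The roots are Q = -2/3 and Q = 6; the profit-maximizing output is on the rising part of MC, so Q* = 6.
Check: AVC at Q = 6 is £20 ≤ P, so revenue covers variable cost.
Profit = P·Q − TC = 68·6 − 259 = £149.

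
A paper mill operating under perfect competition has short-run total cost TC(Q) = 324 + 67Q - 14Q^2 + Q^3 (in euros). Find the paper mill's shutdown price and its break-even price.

AVC = 67 - 14Q + Q^2; minimized at Q = 7, giving min AVC = €18. That is the shutdown price.
ATC = 324/Q + 67 - 14Q + Q^2. Setting dATC/dQ = −324/Q^2 − 14 + 2Q = 0 gives Q = 9 (since 2·9^3 − 14·9^2 = 324).
min ATC = 324/9 + 67 − 14·9 + 9^2 = €58. That is the break-even price.
Between these two prices the firm operates at a loss; above €58 it earns a profit.

Shutdown price = €18; break-even price = €58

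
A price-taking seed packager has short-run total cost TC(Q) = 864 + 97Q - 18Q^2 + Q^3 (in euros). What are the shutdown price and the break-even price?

Shutdown price = €16; break-even price = €97

Shutdown price = min AVC. AVC = 97 - 18Q + Q^2, with vertex at Q = 9 and minimum €16.
ATC = 864/Q + 97 - 18Q + Q^2. Setting dATC/dQ = −864/Q^2 − 18 + 2Q = 0 gives Q = 12 (since 2·12^3 − 18·12^2 = 864).
min ATC = 864/12 + 97 − 18·12 + 12^2 = €97. That is the break-even price.
For €16 ≤ P < €97 the firm produces at a loss; below €16 it shuts down.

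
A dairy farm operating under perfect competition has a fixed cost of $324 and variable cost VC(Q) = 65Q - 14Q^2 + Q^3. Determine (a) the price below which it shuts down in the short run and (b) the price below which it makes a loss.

Shutdown price = min AVC. AVC = 65 - 14Q + Q^2, with vertex at Q = 7 and minimum $16.
ATC = 324/Q + 65 - 14Q + Q^2. Setting dATC/dQ = −324/Q^2 − 14 + 2Q = 0 gives Q = 9 (since 2·9^3 − 14·9^2 = 324).
min ATC = 324/9 + 65 − 14·9 + 9^2 = $56. That is the break-even price.
Between these two prices the firm operates at a loss; above $56 it earns a profit.

Shutdown price = $16; break-even price = $56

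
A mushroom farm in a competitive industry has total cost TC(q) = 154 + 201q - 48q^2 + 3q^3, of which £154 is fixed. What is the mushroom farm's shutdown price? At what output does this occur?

The firm shuts down when price falls below the minimum of average variable cost. AVC = VC/q = 201 - 48q + 3q^2.
At the minimum of AVC, MC = AVC. MC = 201 - 96q + 9q^2; setting MC = AVC gives 6q^2 - 48q = 0, so q = 8. min AVC = 9.
So the shutdown price is £9.

£9 per unit, at q = 8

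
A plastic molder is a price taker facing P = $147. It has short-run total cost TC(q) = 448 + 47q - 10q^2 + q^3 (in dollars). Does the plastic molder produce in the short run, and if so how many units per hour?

From TC, MC = TC'(q) = 47 - 20q + 3q^2 and AVC = VC/q = 47 - 10q + q^2.
AVC is minimized where dAVC/dq = -10 + 2q = 0, at q = 5; min AVC = 47 - 10·5 + 5^2 = $22.
Because $147 ≥ $22, revenue can cover variable cost; the firm operates.
Set P = MC: 147 = 47 - 20q + 3q^2 → -100 - 20q + 3q^2 = 0. The roots are q = -10/3 and q = 10; the profit-maximizing output is on the rising part of MC, so q* = 10.
Check: AVC at q = 10 is $47 ≤ P, so revenue covers variable cost.
Profit = P·q − TC = 147·10 − 918 = $552.

Produce at q = 10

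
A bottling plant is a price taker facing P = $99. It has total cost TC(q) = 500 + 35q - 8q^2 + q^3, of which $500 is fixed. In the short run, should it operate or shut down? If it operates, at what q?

Produce at q = 8

From TC, MC = TC'(q) = 35 - 16q + 3q^2 and AVC = VC/q = 35 - 8q + q^2.
AVC hits its minimum where MC = AVC, at q = 4, giving min AVC = 35 - 8·4 + 4^2 = $19.
Since P = $99 ≥ min AVC = $19, price covers variable cost and the firm should produce.
Set P = MC: 99 = 35 - 16q + 3q^2 → -64 - 16q + 3q^2 = 0. The roots are q = -8/3 and q = 8; the profit-maximizing output is on the rising part of MC, so q* = 8.
Check: AVC at q = 8 is $35 ≤ P, so revenue covers variable cost.
Profit = P·q − TC = 99·8 − 780 = $12.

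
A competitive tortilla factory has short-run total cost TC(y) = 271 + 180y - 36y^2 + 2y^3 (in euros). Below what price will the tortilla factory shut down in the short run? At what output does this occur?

€18 per unit, at y = 9

The firm shuts down when price falls below the minimum of average variable cost. AVC = VC/y = 180 - 36y + 2y^2.
At the minimum of AVC, MC = AVC. MC = 180 - 72y + 6y^2; setting MC = AVC gives 4y^2 - 36y = 0, so y = 9. min AVC = 18.
The firm shuts down for any P below €18.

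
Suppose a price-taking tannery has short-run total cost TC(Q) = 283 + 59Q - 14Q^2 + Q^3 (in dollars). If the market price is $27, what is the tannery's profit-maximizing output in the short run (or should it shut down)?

Produce at Q = 8

From TC, MC = TC'(Q) = 59 - 28Q + 3Q^2 and AVC = VC/Q = 59 - 14Q + Q^2.
The AVC parabola has its vertex at Q = 14/2 = 7, where AVC = 59 - 14·7 + 7^2 = $10.
Since P = $27 ≥ min AVC = $10, price covers variable cost and the firm should produce.
Set P = MC: 27 = 59 - 28Q + 3Q^2 → 32 - 28Q + 3Q^2 = 0. The roots are Q = 4/3 and Q = 8; the profit-maximizing output is on the rising part of MC, so Q* = 8.
Check: AVC at Q = 8 is $11 ≤ P, so revenue covers variable cost.
Profit = P·Q − TC = 27·8 − 371 = -$155, a loss, but smaller than the $283 fixed cost the firm would lose by shutting down.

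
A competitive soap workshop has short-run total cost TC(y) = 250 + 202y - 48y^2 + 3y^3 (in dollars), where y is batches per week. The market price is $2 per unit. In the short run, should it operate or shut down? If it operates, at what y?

Shut down

Variable cost is VC = 202y - 48y^2 + 3y^3, so AVC = VC/y = 202 - 48y + 3y^2 and MC = dTC/dy = 202 - 96y + 9y^2.
AVC hits its minimum where MC = AVC, at y = 8, giving min AVC = 202 - 48·8 + 3·8^2 = $10.
Since P = $2 < min AVC = $10, price fails to cover variable cost at any output.
Shutting down limits the loss to fixed cost, $250.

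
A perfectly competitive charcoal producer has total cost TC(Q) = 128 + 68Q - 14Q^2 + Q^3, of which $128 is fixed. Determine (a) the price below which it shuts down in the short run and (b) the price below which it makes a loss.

Shutdown price = $19; break-even price = $36

AVC = 68 - 14Q + Q^2; minimized at Q = 7, giving min AVC = $19. That is the shutdown price.
ATC = 128/Q + 68 - 14Q + Q^2. Setting dATC/dQ = −128/Q^2 − 14 + 2Q = 0 gives Q = 8 (since 2·8^3 − 14·8^2 = 128).
min ATC = 128/8 + 68 − 14·8 + 8^2 = $36. That is the break-even price.
Between these two prices the firm operates at a loss; above $36 it earns a profit.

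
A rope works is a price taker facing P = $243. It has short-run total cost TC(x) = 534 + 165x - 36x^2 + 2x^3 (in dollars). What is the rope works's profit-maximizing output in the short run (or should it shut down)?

From TC, MC = TC'(x) = 165 - 72x + 6x^2 and AVC = VC/x = 165 - 36x + 2x^2.
AVC is minimized where dAVC/dx = -36 + 4x = 0, at x = 9; min AVC = 165 - 36·9 + 2·9^2 = $3.
Since P = $243 ≥ min AVC = $3, price covers variable cost and the firm should produce.
Set P = MC: 243 = 165 - 72x + 6x^2 → -78 - 72x + 6x^2 = 0. The roots are x = -1 and x = 13; the profit-maximizing output is on the rising part of MC, so x* = 13.
Check: AVC at x = 13 is $35 ≤ P, so revenue covers variable cost.
Profit = P·x − TC = 243·13 − 989 = $2170.

Produce at x = 13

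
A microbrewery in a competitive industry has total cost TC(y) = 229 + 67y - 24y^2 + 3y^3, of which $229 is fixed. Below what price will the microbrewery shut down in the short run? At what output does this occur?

The shutdown price is the minimum of AVC. VC = 67y - 24y^2 + 3y^3, so AVC = 67 - 24y + 3y^2.
At the minimum of AVC, MC = AVC. MC = 67 - 48y + 9y^2; setting MC = AVC gives 6y^2 - 24y = 0, so y = 4. min AVC = 19.
So the shutdown price is $19.

$19 per unit, at y = 4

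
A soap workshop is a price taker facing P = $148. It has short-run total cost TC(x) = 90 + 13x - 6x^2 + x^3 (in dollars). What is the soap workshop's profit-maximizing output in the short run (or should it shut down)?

Variable cost is VC = 13x - 6x^2 + x^3, so AVC = VC/x = 13 - 6x + x^2 and MC = dTC/dx = 13 - 12x + 3x^2.
AVC is minimized where dAVC/dx = -6 + 2x = 0, at x = 3; min AVC = 13 - 6·3 + 3^2 = $4.
P = $148 exceeds min AVC = $4, so the firm stays open.
Solving P = MC: -135 - 12x + 3x^2 = 0 ⇒ x = -5 or 9. On the upward-sloping branch, x* = 9.
Check: AVC at x = 9 is $40 ≤ P, so revenue covers variable cost.
Profit = P·x − TC = 148·9 − 450 = $882.

Produce at x = 9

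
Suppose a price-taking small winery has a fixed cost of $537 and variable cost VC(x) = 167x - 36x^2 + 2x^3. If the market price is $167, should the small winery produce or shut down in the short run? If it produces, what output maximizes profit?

Variable cost is VC = 167x - 36x^2 + 2x^3, so AVC = VC/x = 167 - 36x + 2x^2 and MC = dTC/dx = 167 - 72x + 6x^2.
AVC hits its minimum where MC = AVC, at x = 9, giving min AVC = 167 - 36·9 + 2·9^2 = $5.
Since P = $167 ≥ min AVC = $5, price covers variable cost and the firm should produce.
Set P = MC: 167 = 167 - 72x + 6x^2 → -72x + 6x^2 = 0. The roots are x = 0 and x = 12; the profit-maximizing output is on the rising part of MC, so x* = 12.
Check: AVC at x = 12 is $23 ≤ P, so revenue covers variable cost.
Profit = P·x − TC = 167·12 − 813 = $1191.

Produce at x = 12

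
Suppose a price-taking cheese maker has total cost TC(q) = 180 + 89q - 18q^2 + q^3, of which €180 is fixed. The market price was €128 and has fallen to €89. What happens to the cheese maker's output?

Output falls from 13 to 12

MC = 89 - 36q + 3q^2; the shutdown threshold is min AVC = €8 (at q = 9).
At P = €128 ≥ min AVC, set P = MC on the rising branch: q = 13.
At P = €89 ≥ min AVC, set P = MC: q = 12. The firm stays open but cuts output.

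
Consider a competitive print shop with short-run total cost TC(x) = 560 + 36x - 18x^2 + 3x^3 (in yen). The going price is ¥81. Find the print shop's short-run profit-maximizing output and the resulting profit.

AVC = 36 - 18x + 3x^2; min AVC = ¥9 at x = 3. Since P = ¥81 ≥ min AVC, the firm produces.
With MC = 36 - 36x + 9x^2, P = MC on the upward-sloping part at x* = 5.
TR = 81·5 = 405. TC = 560 + 105 = 665. Profit = 405 − 665 = -¥260.
That loss of ¥260 beats the ¥560 the firm would lose by shutting down; producing recovers ¥300 of fixed cost.

Profit = -¥260 at x = 5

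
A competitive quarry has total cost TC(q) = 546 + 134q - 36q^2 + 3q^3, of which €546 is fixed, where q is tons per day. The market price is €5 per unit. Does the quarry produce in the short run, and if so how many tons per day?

Shut down

From TC, MC = TC'(q) = 134 - 72q + 9q^2 and AVC = VC/q = 134 - 36q + 3q^2.
AVC hits its minimum where MC = AVC, at q = 6, giving min AVC = 134 - 36·6 + 3·6^2 = €26.
With P < min AVC (€5 < €26), every unit sold adds to the loss.
The firm minimizes its loss by shutting down and losing only its fixed cost of €546.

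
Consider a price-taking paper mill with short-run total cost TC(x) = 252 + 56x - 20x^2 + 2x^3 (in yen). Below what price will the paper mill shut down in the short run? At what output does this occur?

¥6 per unit, at x = 5

The firm shuts down when price falls below the minimum of average variable cost. AVC = VC/x = 56 - 20x + 2x^2.
At the minimum of AVC, MC = AVC. MC = 56 - 40x + 6x^2; setting MC = AVC gives 4x^2 - 20x = 0, so x = 5. min AVC = 6.
So the shutdown price is ¥6.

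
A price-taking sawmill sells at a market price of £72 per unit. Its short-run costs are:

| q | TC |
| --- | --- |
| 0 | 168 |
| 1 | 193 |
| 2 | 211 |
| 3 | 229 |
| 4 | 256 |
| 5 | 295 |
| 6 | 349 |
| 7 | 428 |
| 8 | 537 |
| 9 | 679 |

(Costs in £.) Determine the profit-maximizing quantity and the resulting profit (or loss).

q = 6; profit = £83

Tabulate TR − TC: q=0: -168; q=1: -121; q=2: -67; q=3: -13; q=4: 32; q=5: 65; q=6: 83; q=7: 76; q=8: 39; q=9: -31.
Profit is maximized at q = 6. AVC there is 181/6 = £30.17 ≤ P, so producing beats shutting down (which would give -£168).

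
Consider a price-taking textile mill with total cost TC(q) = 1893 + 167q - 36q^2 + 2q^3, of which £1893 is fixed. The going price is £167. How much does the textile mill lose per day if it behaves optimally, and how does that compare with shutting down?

Profit = -£165 at q = 12

AVC = 167 - 36q + 2q^2; min AVC = £5 at q = 9. Since P = £167 ≥ min AVC, the firm produces.
With MC = 167 - 72q + 6q^2, P = MC on the upward-sloping part at q* = 12.
TR = 167·12 = 2004. TC = 1893 + 276 = 2169. Profit = 2004 − 2169 = -£165.
By producing, the firm covers all variable cost plus £1728 of fixed cost; shutting down would lose the full £1893.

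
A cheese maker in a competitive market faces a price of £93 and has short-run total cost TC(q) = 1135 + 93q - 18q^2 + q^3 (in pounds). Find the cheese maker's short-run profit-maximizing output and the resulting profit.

AVC = 93 - 18q + q^2; min AVC = £12 at q = 9. Since P = £93 ≥ min AVC, the firm produces.
MC = 93 - 36q + 3q^2. Setting P = MC and taking the root on the rising branch gives q* = 12.
TR = 93·12 = 1116. TC = 1135 + 252 = 1387. Profit = 1116 − 1387 = -£271.
Shutting down would mean losing the fixed cost of £1135, so operating at a loss of £271 is better by £864.

Profit = -£271 at q = 12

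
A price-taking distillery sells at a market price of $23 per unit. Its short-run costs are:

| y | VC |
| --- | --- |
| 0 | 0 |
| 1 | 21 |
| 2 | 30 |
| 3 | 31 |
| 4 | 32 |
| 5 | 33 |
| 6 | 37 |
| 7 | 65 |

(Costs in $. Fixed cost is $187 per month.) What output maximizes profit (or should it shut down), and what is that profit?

Compute π = P·y − TC at each output: y=0: -187; y=1: -185; y=2: -171; y=3: -149; y=4: -127; y=5: -105; y=6: -86; y=7: -91.
Profit is maximized at y = 6. AVC there is 37/6 = $6.17 ≤ P, so producing beats shutting down (which would give -$187).

y = 6; profit = -$86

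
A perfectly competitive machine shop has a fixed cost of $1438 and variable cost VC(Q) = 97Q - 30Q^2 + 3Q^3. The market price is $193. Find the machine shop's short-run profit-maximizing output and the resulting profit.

AVC = 97 - 30Q + 3Q^2; min AVC = $22 at Q = 5. Since P = $193 ≥ min AVC, the firm produces.
With MC = 97 - 60Q + 9Q^2, P = MC on the upward-sloping part at Q* = 8.
TR = 193·8 = 1544. TC = 1438 + 392 = 1830. Profit = 1544 − 1830 = -$286.
By producing, the firm covers all variable cost plus $1152 of fixed cost; shutting down would lose the full $1438.

Profit = -$286 at Q = 8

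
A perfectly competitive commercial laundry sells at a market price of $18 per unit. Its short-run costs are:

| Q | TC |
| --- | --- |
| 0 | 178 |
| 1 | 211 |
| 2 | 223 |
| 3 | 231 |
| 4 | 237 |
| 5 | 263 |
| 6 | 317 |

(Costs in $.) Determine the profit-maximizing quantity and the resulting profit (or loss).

Q = 4; profit = -$165

Tabulate TR − TC: Q=0: -178; Q=1: -193; Q=2: -187; Q=3: -177; Q=4: -165; Q=5: -173; Q=6: -209.
Profit is maximized at Q = 4. AVC there is 59/4 = $14.75 ≤ P, so producing beats shutting down (which would give -$178).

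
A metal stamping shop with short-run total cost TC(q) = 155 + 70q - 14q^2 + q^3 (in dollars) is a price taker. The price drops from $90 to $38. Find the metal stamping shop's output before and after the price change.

Output falls from 10 to 8

MC = 70 - 28q + 3q^2; the shutdown threshold is min AVC = $21 (at q = 7).
At P = $90 ≥ min AVC, set P = MC on the rising branch: q = 10.
At P = $38 ≥ min AVC, set P = MC: q = 8. The firm stays open but cuts output.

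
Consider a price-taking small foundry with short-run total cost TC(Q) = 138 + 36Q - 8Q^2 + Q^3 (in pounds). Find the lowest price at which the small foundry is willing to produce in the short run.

Short-run supply begins at min AVC. From VC = 36Q - 8Q^2 + Q^3, AVC = 36 - 8Q + Q^2.
dAVC/dQ = -8 + 2Q = 0 gives Q = 4. min AVC = 36 - 8·4 + 4^2 = 20.
The firm shuts down for any P below £20.

£20 per unit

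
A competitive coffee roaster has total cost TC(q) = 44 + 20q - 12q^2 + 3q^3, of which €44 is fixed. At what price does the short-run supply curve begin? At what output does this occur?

The shutdown price is the minimum of AVC. VC = 20q - 12q^2 + 3q^3, so AVC = 20 - 12q + 3q^2.
At the minimum of AVC, MC = AVC. MC = 20 - 24q + 9q^2; setting MC = AVC gives 6q^2 - 12q = 0, so q = 2. min AVC = 8.
The firm shuts down for any P below €8.

€8 per unit, at q = 2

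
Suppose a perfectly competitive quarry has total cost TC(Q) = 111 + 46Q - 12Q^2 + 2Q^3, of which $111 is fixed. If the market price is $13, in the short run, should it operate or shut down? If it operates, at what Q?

Shut down

Strip out fixed cost: VC = 46Q - 12Q^2 + 2Q^3. Then AVC = 46 - 12Q + 2Q^2 and MC = 46 - 24Q + 6Q^2.
AVC hits its minimum where MC = AVC, at Q = 3, giving min AVC = 46 - 12·3 + 2·3^2 = $28.
Since P = $13 < min AVC = $28, price fails to cover variable cost at any output.
Shutting down limits the loss to fixed cost, $111.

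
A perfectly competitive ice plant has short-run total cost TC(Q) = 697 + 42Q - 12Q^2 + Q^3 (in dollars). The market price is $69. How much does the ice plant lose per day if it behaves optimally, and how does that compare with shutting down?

Profit = -$211 at Q = 9

AVC = 42 - 12Q + Q^2 has its minimum $6 at Q = 6; price $69 clears that bar, so the firm operates.
With MC = 42 - 24Q + 3Q^2, P = MC on the upward-sloping part at Q* = 9.
TR = 69·9 = 621. TC = 697 + 135 = 832. Profit = 621 − 832 = -$211.
That loss of $211 beats the $697 the firm would lose by shutting down; producing recovers $486 of fixed cost.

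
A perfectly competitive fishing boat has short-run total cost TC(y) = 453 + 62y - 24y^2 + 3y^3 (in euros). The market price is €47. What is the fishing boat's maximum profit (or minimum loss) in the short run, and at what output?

Profit = -€303 at y = 5

AVC = 62 - 24y + 3y^2 has its minimum €14 at y = 4; price €47 clears that bar, so the firm operates.
MC = 62 - 48y + 9y^2. Setting P = MC and taking the root on the rising branch gives y* = 5.
TR = 47·5 = 235. TC = 453 + 85 = 538. Profit = 235 − 538 = -€303.
That loss of €303 beats the €453 the firm would lose by shutting down; producing recovers €150 of fixed cost.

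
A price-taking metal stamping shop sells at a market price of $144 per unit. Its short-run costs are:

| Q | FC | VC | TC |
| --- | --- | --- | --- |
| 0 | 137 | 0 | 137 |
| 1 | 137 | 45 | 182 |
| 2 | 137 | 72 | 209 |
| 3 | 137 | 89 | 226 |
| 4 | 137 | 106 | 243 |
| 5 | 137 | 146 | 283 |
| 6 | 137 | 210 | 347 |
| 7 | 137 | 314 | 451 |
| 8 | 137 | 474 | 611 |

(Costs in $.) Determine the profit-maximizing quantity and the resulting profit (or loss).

Compute π = P·Q − TC at each output: Q=0: -137; Q=1: -38; Q=2: 79; Q=3: 206; Q=4: 333; Q=5: 437; Q=6: 517; Q=7: 557; Q=8: 541.
Profit is maximized at Q = 7. AVC there is 314/7 = $44.86 ≤ P, so producing beats shutting down (which would give -$137).

Q = 7; profit = $557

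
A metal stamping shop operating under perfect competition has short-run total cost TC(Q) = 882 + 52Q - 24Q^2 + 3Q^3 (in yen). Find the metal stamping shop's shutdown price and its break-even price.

Shutdown price = ¥4; break-even price = ¥157

AVC = 52 - 24Q + 3Q^2; minimized at Q = 4, giving min AVC = ¥4. That is the shutdown price.
ATC = 882/Q + 52 - 24Q + 3Q^2. Setting dATC/dQ = −882/Q^2 − 24 + 6Q = 0 gives Q = 7 (since 6·7^3 − 24·7^2 = 882).
min ATC = 882/7 + 52 − 24·7 + 3·7^2 = ¥157. That is the break-even price.
Between these two prices the firm operates at a loss; above ¥157 it earns a profit.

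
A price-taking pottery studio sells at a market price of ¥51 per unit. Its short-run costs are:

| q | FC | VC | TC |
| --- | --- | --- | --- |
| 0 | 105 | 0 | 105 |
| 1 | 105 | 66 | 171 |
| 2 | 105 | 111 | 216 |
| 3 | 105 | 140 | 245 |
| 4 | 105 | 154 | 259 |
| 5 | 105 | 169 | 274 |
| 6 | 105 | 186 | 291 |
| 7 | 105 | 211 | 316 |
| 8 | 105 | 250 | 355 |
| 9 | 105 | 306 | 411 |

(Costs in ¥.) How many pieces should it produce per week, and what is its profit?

Tabulate TR − TC: q=0: -105; q=1: -120; q=2: -114; q=3: -92; q=4: -55; q=5: -19; q=6: 15; q=7: 41; q=8: 53; q=9: 48.
Profit is maximized at q = 8. AVC there is 250/8 = ¥31.25 ≤ P, so producing beats shutting down (which would give -¥105).

q = 8; profit = ¥53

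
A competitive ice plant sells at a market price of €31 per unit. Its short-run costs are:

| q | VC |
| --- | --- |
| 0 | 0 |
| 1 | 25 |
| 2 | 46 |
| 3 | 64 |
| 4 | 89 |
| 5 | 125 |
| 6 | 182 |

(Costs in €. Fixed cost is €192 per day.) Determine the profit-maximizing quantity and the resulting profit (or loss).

q = 4; profit = -€157

Tabulate TR − TC: q=0: -192; q=1: -186; q=2: -176; q=3: -163; q=4: -157; q=5: -162; q=6: -188.
Profit is maximized at q = 4. AVC there is 89/4 = €22.25 ≤ P, so producing beats shutting down (which would give -€192).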